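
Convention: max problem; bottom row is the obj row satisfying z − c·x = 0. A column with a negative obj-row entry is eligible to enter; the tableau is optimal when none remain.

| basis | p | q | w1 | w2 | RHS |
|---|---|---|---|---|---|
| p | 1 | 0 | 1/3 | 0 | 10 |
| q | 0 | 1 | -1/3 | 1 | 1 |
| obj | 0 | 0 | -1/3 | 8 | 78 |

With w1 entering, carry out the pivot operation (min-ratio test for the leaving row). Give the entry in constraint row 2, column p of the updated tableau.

Ratio test on column w1 — row 1: 10/(1/3) = 30; row 2: entry -1/3 ≤ 0. Minimum is 30 at row 1 (p leaves); pivot element 1/3.
Divide row 1 by 1/3; eliminate column w1 from the other rows.
Row 2 update in column p: 0 − (-1/3)·3 = 1.

1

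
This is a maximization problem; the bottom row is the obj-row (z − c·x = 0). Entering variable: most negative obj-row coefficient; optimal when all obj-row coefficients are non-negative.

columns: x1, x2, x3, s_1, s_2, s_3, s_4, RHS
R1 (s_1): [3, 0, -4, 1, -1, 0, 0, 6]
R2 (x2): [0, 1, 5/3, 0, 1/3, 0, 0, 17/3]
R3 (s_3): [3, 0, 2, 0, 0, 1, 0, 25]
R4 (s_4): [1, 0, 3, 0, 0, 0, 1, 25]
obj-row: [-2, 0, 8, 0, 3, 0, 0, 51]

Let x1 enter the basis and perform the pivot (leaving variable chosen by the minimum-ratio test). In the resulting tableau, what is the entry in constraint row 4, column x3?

13/3

Ratio test on column x1 — row 1: 6/3 = 2; row 2: entry 0 ≤ 0; row 3: 25/3 = 25/3; row 4: 25/1 = 25. Minimum is 2 at row 1 (s_1 leaves); pivot element 3.
Divide row 1 by 3; eliminate column x1 from the other rows.
Row 4 update in column x3: 3 − 1·(-4/3) = 13/3.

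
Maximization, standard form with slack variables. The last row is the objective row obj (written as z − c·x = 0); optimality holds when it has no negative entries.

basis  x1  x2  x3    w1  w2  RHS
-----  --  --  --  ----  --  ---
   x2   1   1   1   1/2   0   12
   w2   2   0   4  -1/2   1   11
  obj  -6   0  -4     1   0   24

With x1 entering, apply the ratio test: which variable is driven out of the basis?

w2

Column x1 entries and ratios — x2: 12/1 = 12; w2: 11/2 = 11/2.
Smallest ratio is 11/2 in the row of w2, so w2 leaves.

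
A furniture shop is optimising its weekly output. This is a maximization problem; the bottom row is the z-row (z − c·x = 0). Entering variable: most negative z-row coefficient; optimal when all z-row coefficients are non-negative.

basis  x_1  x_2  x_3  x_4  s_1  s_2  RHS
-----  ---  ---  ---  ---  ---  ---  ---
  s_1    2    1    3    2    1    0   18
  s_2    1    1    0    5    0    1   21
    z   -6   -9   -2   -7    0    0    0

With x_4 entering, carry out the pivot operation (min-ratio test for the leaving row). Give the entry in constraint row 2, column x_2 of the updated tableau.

Ratio test on column x_4 — row 1: 18/2 = 9; row 2: 21/5 = 21/5. Minimum is 21/5 at row 2 (s_2 leaves); pivot element 5.
Divide row 2 by 5; eliminate column x_4 from the other rows.
In the new row 2, the x_2 entry is the old entry divided by the pivot: 1/5 = 1/5.

1/5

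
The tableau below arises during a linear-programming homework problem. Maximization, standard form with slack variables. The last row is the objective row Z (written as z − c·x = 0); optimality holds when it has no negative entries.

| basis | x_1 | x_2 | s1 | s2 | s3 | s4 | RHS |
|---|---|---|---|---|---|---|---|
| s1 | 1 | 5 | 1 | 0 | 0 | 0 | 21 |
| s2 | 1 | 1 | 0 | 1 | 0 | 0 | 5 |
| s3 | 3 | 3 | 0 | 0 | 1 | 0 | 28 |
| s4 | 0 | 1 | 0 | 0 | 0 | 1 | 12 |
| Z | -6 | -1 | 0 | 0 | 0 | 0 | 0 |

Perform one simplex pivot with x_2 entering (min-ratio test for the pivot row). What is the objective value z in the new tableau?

21/5

Ratio test on column x_2 — row 1: 21/5 = 21/5; row 2: 5/1 = 5; row 3: 28/3 = 28/3; row 4: 12/1 = 12. Minimum is 21/5 at row 1 (s1 leaves); pivot element 5.
Pivot on row 1; the Z-row RHS becomes 0 − (-1)·(21/5) = 21/5.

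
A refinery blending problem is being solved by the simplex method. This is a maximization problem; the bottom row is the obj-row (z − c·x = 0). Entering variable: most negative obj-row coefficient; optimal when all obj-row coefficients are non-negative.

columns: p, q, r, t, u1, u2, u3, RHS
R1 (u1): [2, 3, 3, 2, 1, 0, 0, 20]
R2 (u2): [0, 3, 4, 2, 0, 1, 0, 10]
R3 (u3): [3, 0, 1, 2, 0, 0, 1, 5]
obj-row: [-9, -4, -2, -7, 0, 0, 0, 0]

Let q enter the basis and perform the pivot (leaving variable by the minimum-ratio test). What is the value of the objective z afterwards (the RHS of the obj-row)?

40/3

Ratio test on column q — row 1: 20/3 = 20/3; row 2: 10/3 = 10/3; row 3: entry 0 ≤ 0. Minimum is 10/3 at row 2 (u2 leaves); pivot element 3.
Pivot on row 2; the obj-row RHS becomes 0 − (-4)·(10/3) = 40/3.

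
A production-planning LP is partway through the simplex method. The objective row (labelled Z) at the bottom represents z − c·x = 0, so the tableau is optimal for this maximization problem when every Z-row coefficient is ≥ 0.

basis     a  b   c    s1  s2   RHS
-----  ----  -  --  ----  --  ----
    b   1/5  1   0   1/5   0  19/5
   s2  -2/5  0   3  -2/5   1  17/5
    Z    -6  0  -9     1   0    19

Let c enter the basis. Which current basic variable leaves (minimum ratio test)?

Column c entries and ratios — b: 0 ≤ 0, skip; s2: (17/5)/3 = 17/15.
Smallest ratio is 17/15 in the row of s2, so s2 leaves.

s2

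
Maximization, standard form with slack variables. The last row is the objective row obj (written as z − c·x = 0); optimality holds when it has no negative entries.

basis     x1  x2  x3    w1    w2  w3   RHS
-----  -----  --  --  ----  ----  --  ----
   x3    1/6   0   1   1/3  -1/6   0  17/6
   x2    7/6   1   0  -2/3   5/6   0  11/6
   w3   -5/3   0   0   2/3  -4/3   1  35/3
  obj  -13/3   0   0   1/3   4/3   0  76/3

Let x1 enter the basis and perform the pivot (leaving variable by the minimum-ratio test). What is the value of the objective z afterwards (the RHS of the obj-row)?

225/7

Ratio test on column x1 — row 1: (17/6)/(1/6) = 17; row 2: (11/6)/(7/6) = 11/7; row 3: entry -5/3 ≤ 0. Minimum is 11/7 at row 2 (x2 leaves); pivot element 7/6.
Pivot on row 2; the obj-row RHS becomes 76/3 − (-13/3)·(11/7) = 225/7.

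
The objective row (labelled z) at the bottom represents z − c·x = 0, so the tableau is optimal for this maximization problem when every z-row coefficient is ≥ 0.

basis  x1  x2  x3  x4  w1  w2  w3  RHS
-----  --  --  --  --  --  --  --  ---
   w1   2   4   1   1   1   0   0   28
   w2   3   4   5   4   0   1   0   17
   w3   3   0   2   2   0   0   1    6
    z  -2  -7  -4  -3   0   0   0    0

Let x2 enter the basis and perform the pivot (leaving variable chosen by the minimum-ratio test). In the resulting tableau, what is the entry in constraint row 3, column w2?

Ratio test on column x2 — row 1: 28/4 = 7; row 2: 17/4 = 17/4; row 3: entry 0 ≤ 0. Minimum is 17/4 at row 2 (w2 leaves); pivot element 4.
Divide row 2 by 4; eliminate column x2 from the other rows.
Row 3 update in column w2: 0 − 0·(1/4) = 0.

0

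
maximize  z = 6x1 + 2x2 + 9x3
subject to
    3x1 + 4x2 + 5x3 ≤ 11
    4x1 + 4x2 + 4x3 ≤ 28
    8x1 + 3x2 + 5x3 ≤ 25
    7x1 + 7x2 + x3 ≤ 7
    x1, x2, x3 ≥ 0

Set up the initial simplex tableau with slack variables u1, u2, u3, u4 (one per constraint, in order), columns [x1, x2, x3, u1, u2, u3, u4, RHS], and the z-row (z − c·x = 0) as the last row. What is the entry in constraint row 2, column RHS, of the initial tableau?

28

The RHS of constraint 2 is b_2 = 28.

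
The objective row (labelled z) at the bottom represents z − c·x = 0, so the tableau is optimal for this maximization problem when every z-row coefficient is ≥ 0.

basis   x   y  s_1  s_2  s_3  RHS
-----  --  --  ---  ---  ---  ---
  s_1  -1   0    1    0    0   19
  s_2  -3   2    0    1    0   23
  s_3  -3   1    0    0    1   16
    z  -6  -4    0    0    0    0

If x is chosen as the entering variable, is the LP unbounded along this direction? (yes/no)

Every constraint-row entry in column x is ≤ 0, so increasing x is unbounded.

yes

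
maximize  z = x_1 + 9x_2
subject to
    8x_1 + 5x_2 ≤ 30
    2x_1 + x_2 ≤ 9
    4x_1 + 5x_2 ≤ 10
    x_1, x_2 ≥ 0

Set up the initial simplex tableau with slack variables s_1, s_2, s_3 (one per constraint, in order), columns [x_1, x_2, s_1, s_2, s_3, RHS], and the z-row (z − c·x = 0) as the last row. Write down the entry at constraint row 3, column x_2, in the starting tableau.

Constraint 3 has coefficient 5 on x_2.

5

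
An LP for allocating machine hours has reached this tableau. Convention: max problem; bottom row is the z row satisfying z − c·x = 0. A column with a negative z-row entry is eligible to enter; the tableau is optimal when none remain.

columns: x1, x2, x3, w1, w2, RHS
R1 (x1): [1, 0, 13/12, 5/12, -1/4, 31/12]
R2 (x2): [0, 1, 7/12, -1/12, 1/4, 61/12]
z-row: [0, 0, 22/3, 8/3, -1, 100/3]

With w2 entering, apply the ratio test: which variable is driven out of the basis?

Column w2 entries and ratios — x1: -1/4 ≤ 0, skip; x2: (61/12)/(1/4) = 61/3.
Smallest ratio is 61/3 in the row of x2, so x2 leaves.

x2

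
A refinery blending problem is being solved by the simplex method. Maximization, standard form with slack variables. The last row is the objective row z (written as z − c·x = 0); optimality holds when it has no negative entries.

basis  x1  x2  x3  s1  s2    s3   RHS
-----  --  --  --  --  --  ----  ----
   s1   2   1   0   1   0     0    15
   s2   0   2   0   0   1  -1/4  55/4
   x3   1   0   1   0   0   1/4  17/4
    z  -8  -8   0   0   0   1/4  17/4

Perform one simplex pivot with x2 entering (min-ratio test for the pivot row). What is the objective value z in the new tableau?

Ratio test on column x2 — row 1: 15/1 = 15; row 2: (55/4)/2 = 55/8; row 3: entry 0 ≤ 0. Minimum is 55/8 at row 2 (s2 leaves); pivot element 2.
Pivot on row 2; the z-row RHS becomes 17/4 − (-8)·(55/8) = 237/4.

237/4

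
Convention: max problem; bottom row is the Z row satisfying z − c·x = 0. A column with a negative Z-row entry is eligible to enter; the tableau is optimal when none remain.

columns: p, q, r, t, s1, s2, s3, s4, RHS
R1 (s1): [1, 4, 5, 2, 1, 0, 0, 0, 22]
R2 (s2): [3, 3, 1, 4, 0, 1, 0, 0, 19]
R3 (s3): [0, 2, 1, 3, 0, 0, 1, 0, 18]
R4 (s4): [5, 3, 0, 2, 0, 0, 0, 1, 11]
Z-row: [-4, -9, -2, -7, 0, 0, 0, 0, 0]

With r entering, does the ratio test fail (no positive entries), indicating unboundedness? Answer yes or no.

Column r has positive entries in row(s) 1, 2, 3, so the ratio test bounds it — not unbounded.

no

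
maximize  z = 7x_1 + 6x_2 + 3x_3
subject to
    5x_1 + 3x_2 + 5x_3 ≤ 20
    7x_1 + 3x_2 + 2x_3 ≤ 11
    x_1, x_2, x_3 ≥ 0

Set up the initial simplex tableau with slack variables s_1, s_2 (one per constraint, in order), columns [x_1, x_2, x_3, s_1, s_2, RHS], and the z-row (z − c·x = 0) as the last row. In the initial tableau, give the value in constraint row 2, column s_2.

Slack s_2 belongs to constraint 2; its column is the unit vector e_2, so the entry in row 2 is 1.

1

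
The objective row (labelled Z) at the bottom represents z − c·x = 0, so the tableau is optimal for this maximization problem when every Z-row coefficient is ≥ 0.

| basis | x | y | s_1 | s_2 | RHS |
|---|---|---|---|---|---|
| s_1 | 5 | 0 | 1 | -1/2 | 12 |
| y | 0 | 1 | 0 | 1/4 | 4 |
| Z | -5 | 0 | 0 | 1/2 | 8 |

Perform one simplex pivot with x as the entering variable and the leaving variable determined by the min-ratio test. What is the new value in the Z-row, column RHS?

Ratio test on column x — row 1: 12/5 = 12/5; row 2: entry 0 ≤ 0. Minimum is 12/5 at row 1 (s_1 leaves); pivot element 5.
Divide row 1 by 5; eliminate column x from the other rows.
Z-row update in column RHS: 8 − (-5)·(12/5) = 20.

20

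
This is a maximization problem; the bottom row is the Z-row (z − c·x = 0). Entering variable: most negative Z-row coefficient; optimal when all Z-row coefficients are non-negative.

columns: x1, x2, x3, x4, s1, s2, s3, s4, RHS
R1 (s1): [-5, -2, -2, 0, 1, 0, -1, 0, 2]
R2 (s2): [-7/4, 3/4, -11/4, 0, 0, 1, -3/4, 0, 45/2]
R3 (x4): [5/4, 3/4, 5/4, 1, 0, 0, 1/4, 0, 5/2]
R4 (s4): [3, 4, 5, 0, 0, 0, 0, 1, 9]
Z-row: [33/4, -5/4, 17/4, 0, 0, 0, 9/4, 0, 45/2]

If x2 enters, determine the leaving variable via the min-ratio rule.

Column x2 entries and ratios — s1: -2 ≤ 0, skip; s2: (45/2)/(3/4) = 30; x4: (5/2)/(3/4) = 10/3; s4: 9/4 = 9/4.
Smallest ratio is 9/4 in the row of s4, so s4 leaves.

s4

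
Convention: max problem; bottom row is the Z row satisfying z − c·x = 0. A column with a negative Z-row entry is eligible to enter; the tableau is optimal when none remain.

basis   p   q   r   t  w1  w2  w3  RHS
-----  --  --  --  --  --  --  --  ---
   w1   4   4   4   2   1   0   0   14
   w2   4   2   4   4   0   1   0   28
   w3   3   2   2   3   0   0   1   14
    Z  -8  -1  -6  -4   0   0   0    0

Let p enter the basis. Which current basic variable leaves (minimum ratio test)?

w1

Column p entries and ratios — w1: 14/4 = 7/2; w2: 28/4 = 7; w3: 14/3 = 14/3.
Smallest ratio is 7/2 in the row of w1, so w1 leaves.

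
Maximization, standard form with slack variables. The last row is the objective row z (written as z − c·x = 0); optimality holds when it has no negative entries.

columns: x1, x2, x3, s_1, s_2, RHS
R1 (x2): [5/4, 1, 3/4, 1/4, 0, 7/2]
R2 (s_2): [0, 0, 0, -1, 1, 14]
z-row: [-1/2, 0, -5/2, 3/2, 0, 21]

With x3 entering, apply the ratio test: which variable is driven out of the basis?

x2

Column x3 entries and ratios — x2: (7/2)/(3/4) = 14/3; s_2: 0 ≤ 0, skip.
Smallest ratio is 14/3 in the row of x2, so x2 leaves.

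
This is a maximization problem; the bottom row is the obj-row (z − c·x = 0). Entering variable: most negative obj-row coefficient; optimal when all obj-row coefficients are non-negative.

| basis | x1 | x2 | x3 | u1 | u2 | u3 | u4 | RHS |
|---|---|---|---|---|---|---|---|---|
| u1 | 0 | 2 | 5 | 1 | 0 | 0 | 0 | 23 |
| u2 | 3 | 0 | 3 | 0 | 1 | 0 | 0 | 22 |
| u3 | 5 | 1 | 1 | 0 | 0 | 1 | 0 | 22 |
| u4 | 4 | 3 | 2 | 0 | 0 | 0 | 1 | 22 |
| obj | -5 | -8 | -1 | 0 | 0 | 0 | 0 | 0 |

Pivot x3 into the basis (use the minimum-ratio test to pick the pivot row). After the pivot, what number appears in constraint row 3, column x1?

5

Ratio test on column x3 — row 1: 23/5 = 23/5; row 2: 22/3 = 22/3; row 3: 22/1 = 22; row 4: 22/2 = 11. Minimum is 23/5 at row 1 (u1 leaves); pivot element 5.
Divide row 1 by 5; eliminate column x3 from the other rows.
Row 3 update in column x1: 5 − 1·0 = 5.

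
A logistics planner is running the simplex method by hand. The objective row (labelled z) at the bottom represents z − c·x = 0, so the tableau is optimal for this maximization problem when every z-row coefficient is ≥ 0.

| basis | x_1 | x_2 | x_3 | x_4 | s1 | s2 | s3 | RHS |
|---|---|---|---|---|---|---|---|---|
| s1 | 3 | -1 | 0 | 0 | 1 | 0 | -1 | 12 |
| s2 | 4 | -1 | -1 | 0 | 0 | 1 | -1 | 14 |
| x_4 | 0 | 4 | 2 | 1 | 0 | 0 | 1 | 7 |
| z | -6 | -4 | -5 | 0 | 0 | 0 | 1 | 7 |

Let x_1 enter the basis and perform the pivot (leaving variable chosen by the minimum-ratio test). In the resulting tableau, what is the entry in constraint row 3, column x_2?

Ratio test on column x_1 — row 1: 12/3 = 4; row 2: 14/4 = 7/2; row 3: entry 0 ≤ 0. Minimum is 7/2 at row 2 (s2 leaves); pivot element 4.
Divide row 2 by 4; eliminate column x_1 from the other rows.
Row 3 update in column x_2: 4 − 0·(-1/4) = 4.

4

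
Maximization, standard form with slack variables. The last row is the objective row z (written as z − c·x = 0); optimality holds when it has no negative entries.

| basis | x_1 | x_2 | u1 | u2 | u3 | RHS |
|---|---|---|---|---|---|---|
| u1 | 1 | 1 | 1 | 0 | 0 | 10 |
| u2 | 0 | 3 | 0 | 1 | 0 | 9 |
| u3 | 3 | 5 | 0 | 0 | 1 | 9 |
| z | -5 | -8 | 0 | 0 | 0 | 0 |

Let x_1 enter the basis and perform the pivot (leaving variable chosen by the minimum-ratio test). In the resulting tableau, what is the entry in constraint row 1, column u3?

-1/3

Ratio test on column x_1 — row 1: 10/1 = 10; row 2: entry 0 ≤ 0; row 3: 9/3 = 3. Minimum is 3 at row 3 (u3 leaves); pivot element 3.
Divide row 3 by 3; eliminate column x_1 from the other rows.
Row 1 update in column u3: 0 − 1·(1/3) = -1/3.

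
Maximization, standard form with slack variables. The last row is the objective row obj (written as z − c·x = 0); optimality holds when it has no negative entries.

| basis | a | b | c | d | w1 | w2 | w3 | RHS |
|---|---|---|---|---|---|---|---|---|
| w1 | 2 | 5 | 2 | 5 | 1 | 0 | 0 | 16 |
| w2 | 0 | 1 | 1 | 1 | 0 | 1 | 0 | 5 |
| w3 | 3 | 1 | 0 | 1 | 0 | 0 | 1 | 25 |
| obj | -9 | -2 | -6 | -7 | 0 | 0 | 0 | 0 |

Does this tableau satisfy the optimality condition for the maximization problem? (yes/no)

The obj-row has a negative entry -9 in column a, so it is not optimal.

no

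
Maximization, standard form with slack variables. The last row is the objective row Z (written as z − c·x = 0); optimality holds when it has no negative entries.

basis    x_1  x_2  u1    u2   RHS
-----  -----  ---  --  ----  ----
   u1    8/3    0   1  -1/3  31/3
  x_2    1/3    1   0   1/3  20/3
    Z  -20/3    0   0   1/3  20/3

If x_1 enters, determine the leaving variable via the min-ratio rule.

Column x_1 entries and ratios — u1: (31/3)/(8/3) = 31/8; x_2: (20/3)/(1/3) = 20.
Smallest ratio is 31/8 in the row of u1, so u1 leaves.

u1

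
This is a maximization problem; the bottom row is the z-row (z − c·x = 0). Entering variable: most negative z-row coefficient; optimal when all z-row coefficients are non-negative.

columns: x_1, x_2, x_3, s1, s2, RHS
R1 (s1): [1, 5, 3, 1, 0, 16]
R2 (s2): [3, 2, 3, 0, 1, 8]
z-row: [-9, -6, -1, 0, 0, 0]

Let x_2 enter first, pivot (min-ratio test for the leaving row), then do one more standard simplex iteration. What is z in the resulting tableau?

Ratio test on column x_2 — row 1: 16/5 = 16/5; row 2: 8/2 = 4. Minimum is 16/5 at row 1 (s1 leaves); pivot element 5.
Pivot on row 1; the z-row RHS becomes 0 − (-6)·(16/5) = 96/5.
Next entering variable (most negative z-row entry -39/5): x_1.
Ratio test on column x_1 — row 1: (16/5)/(1/5) = 16; row 2: (8/5)/(13/5) = 8/13. Minimum is 8/13 at row 2 (s2 leaves); pivot element 13/5.
After the second pivot the z-row RHS is 96/5 − (-39/5)·(8/13) = 24.

24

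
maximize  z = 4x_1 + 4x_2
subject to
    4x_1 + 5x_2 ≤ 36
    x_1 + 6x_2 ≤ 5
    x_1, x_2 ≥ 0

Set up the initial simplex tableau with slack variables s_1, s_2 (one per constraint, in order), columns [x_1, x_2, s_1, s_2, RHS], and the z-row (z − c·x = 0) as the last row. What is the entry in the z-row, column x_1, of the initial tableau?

-4

The z-row carries the negated objective coefficients: the x_1 entry is -4.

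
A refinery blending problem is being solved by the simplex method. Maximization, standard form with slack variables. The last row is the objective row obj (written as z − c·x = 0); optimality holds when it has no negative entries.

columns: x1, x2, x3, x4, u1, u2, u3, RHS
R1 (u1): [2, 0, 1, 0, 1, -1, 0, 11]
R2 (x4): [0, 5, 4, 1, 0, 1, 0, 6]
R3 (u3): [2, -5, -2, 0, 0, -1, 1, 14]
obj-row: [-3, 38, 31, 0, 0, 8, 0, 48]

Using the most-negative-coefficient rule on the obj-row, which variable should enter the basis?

Negative obj-row entries: x1: -3.
The most negative is -3 in column x1, so x1 enters.

x1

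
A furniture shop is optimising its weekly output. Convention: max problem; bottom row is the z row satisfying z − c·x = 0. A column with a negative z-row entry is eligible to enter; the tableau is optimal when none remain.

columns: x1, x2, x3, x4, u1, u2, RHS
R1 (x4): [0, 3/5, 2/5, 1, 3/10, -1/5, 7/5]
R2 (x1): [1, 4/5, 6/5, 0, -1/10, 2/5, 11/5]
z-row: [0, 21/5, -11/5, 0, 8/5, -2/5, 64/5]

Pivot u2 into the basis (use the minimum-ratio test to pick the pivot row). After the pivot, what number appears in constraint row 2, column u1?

Ratio test on column u2 — row 1: entry -1/5 ≤ 0; row 2: (11/5)/(2/5) = 11/2. Minimum is 11/2 at row 2 (x1 leaves); pivot element 2/5.
Divide row 2 by 2/5; eliminate column u2 from the other rows.
In the new row 2, the u1 entry is the old entry divided by the pivot: (-1/10)/(2/5) = -1/4.

-1/4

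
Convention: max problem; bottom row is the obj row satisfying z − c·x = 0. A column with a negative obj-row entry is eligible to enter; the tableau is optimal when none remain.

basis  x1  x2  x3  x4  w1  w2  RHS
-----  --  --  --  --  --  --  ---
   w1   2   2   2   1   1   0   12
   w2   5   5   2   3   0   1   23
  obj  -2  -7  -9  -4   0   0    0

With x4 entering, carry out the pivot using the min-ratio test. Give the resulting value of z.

Ratio test on column x4 — row 1: 12/1 = 12; row 2: 23/3 = 23/3. Minimum is 23/3 at row 2 (w2 leaves); pivot element 3.
Pivot on row 2; the obj-row RHS becomes 0 − (-4)·(23/3) = 92/3.

92/3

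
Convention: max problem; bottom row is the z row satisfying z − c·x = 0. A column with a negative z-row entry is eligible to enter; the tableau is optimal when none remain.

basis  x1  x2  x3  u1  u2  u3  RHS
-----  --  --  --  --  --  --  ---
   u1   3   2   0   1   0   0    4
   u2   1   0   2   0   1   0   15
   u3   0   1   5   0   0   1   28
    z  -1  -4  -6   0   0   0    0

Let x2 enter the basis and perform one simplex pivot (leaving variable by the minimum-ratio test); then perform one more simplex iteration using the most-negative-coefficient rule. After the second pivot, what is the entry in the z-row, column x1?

16/5

Ratio test on column x2 — row 1: 4/2 = 2; row 2: entry 0 ≤ 0; row 3: 28/1 = 28. Minimum is 2 at row 1 (u1 leaves); pivot element 2.
Divide row 1 by 2; eliminate column x2 from the other rows.
Second iteration: most negative z-row entry is -6 in column x3, so x3 enters.
Ratio test on column x3 — row 1: entry 0 ≤ 0; row 2: 15/2 = 15/2; row 3: 26/5 = 26/5. Minimum is 26/5 at row 3 (u3 leaves); pivot element 5.
Divide row 3 by 5; eliminate column x3 from the other rows.
After both pivots, the entry at the z-row, column x1 is 16/5.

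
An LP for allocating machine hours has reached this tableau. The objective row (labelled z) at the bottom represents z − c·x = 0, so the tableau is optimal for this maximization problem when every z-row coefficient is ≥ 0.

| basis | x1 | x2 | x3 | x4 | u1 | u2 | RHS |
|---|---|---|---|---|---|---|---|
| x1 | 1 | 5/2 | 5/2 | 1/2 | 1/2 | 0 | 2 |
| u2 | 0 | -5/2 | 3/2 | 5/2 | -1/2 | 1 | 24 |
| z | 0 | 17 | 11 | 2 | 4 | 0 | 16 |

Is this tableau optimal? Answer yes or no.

yes

Every z-row coefficient is ≥ 0, so the tableau is optimal.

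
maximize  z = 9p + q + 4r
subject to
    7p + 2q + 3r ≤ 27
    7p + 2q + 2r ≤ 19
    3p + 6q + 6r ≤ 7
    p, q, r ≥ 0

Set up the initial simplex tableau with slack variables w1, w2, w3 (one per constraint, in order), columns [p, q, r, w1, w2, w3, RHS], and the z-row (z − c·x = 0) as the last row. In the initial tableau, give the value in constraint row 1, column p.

7

Constraint 1 has coefficient 7 on p.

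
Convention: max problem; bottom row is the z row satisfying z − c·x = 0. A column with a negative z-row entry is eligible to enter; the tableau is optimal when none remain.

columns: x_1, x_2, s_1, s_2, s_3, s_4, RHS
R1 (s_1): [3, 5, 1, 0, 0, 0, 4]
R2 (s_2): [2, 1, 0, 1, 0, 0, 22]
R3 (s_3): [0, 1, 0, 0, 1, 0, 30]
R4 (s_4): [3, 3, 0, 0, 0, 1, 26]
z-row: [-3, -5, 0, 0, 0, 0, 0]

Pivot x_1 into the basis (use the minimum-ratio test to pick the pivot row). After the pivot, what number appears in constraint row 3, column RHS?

Ratio test on column x_1 — row 1: 4/3 = 4/3; row 2: 22/2 = 11; row 3: entry 0 ≤ 0; row 4: 26/3 = 26/3. Minimum is 4/3 at row 1 (s_1 leaves); pivot element 3.
Divide row 1 by 3; eliminate column x_1 from the other rows.
Row 3 update in column RHS: 30 − 0·(4/3) = 30.

30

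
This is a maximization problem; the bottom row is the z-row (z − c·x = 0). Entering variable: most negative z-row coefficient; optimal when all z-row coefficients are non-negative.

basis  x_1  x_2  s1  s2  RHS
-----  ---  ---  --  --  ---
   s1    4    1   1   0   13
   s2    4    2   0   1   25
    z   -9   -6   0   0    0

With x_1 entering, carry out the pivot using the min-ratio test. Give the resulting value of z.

117/4

Ratio test on column x_1 — row 1: 13/4 = 13/4; row 2: 25/4 = 25/4. Minimum is 13/4 at row 1 (s1 leaves); pivot element 4.
Pivot on row 1; the z-row RHS becomes 0 − (-9)·(13/4) = 117/4.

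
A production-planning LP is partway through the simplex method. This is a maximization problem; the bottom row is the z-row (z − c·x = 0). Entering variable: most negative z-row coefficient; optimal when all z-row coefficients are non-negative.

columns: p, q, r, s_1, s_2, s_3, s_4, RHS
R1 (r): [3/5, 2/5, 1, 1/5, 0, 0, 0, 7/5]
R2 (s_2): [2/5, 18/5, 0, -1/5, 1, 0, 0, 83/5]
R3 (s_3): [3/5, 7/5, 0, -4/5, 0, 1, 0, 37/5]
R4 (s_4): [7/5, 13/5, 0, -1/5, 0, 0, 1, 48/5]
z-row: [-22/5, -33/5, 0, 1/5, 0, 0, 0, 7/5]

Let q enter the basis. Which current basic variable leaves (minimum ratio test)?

Column q entries and ratios — r: (7/5)/(2/5) = 7/2; s_2: (83/5)/(18/5) = 83/18; s_3: (37/5)/(7/5) = 37/7; s_4: (48/5)/(13/5) = 48/13.
Smallest ratio is 7/2 in the row of r, so r leaves.

r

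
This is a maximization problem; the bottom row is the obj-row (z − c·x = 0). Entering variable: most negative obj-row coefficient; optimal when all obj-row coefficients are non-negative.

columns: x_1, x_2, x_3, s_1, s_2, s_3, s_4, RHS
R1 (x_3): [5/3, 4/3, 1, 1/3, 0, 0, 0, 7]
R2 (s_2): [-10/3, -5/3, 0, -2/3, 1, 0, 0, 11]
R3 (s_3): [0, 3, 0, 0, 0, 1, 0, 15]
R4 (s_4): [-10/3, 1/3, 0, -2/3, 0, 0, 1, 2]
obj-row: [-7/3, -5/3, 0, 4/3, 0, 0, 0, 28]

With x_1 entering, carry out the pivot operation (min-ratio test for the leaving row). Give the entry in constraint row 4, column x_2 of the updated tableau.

3

Ratio test on column x_1 — row 1: 7/(5/3) = 21/5; row 2: entry -10/3 ≤ 0; row 3: entry 0 ≤ 0; row 4: entry -10/3 ≤ 0. Minimum is 21/5 at row 1 (x_3 leaves); pivot element 5/3.
Divide row 1 by 5/3; eliminate column x_1 from the other rows.
Row 4 update in column x_2: 1/3 − (-10/3)·(4/5) = 3.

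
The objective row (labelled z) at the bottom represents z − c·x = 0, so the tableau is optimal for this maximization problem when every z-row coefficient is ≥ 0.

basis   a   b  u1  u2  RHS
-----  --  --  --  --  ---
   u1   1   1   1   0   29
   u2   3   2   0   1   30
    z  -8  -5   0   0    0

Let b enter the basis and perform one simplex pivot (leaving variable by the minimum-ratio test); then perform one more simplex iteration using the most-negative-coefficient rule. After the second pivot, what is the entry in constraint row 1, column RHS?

Ratio test on column b — row 1: 29/1 = 29; row 2: 30/2 = 15. Minimum is 15 at row 2 (u2 leaves); pivot element 2.
Divide row 2 by 2; eliminate column b from the other rows.
Second iteration: most negative z-row entry is -1/2 in column a, so a enters.
Ratio test on column a — row 1: entry -1/2 ≤ 0; row 2: 15/(3/2) = 10. Minimum is 10 at row 2 (b leaves); pivot element 3/2.
Divide row 2 by 3/2; eliminate column a from the other rows.
After both pivots, the entry at constraint row 1, column RHS is 19.

19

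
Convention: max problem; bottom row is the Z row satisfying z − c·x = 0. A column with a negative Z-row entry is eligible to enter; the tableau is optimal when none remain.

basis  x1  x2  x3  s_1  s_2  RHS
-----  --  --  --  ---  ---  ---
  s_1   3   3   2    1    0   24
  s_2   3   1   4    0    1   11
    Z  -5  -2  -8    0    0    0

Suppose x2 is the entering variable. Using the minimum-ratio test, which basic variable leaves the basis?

Column x2 entries and ratios — s_1: 24/3 = 8; s_2: 11/1 = 11.
Smallest ratio is 8 in the row of s_1, so s_1 leaves.

s_1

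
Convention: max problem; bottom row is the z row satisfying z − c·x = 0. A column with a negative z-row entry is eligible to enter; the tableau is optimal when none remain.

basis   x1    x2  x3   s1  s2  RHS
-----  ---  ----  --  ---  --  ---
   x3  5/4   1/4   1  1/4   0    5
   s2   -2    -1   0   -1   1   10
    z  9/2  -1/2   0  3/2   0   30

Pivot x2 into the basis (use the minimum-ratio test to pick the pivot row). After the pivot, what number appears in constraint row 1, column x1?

Ratio test on column x2 — row 1: 5/(1/4) = 20; row 2: entry -1 ≤ 0. Minimum is 20 at row 1 (x3 leaves); pivot element 1/4.
Divide row 1 by 1/4; eliminate column x2 from the other rows.
In the new row 1, the x1 entry is the old entry divided by the pivot: (5/4)/(1/4) = 5.

5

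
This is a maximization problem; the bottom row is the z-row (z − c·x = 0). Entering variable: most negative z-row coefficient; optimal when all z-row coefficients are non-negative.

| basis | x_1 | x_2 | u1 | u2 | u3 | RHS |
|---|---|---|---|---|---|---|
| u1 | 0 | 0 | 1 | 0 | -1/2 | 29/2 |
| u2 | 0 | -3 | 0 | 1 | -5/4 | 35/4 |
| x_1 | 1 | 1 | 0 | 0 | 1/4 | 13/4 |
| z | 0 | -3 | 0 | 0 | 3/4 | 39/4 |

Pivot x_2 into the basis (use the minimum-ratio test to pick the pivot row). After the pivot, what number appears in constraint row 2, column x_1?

3

Ratio test on column x_2 — row 1: entry 0 ≤ 0; row 2: entry -3 ≤ 0; row 3: (13/4)/1 = 13/4. Minimum is 13/4 at row 3 (x_1 leaves); pivot element 1.
Divide row 3 by 1; eliminate column x_2 from the other rows.
Row 2 update in column x_1: 0 − (-3)·1 = 3.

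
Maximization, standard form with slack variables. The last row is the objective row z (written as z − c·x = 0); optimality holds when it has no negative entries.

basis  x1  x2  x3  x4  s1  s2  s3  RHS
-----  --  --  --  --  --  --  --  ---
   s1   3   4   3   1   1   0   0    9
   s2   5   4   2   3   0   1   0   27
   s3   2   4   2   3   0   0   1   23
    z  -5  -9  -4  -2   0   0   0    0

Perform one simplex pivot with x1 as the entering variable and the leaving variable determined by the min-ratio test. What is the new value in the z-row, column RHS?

15

Ratio test on column x1 — row 1: 9/3 = 3; row 2: 27/5 = 27/5; row 3: 23/2 = 23/2. Minimum is 3 at row 1 (s1 leaves); pivot element 3.
Divide row 1 by 3; eliminate column x1 from the other rows.
z-row update in column RHS: 0 − (-5)·3 = 15.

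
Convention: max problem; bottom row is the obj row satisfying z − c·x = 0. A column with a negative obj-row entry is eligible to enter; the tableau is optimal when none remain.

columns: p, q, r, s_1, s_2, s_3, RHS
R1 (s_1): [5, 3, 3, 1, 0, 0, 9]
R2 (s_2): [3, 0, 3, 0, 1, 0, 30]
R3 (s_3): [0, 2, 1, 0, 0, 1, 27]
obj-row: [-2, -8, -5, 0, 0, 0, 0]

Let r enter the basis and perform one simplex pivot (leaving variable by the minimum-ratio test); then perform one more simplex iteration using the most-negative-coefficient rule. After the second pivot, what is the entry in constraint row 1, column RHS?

Ratio test on column r — row 1: 9/3 = 3; row 2: 30/3 = 10; row 3: 27/1 = 27. Minimum is 3 at row 1 (s_1 leaves); pivot element 3.
Divide row 1 by 3; eliminate column r from the other rows.
Second iteration: most negative obj-row entry is -3 in column q, so q enters.
Ratio test on column q — row 1: 3/1 = 3; row 2: entry -3 ≤ 0; row 3: 24/1 = 24. Minimum is 3 at row 1 (r leaves); pivot element 1.
Divide row 1 by 1; eliminate column q from the other rows.
After both pivots, the entry at constraint row 1, column RHS is 3.

3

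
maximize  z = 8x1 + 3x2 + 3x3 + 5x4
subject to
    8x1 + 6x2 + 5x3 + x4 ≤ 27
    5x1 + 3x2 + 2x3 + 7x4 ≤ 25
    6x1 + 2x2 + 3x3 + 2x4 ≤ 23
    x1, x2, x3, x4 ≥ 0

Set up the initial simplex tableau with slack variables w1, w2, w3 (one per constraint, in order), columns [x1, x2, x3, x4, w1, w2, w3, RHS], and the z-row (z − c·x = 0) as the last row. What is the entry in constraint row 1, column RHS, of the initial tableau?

27

The RHS of constraint 1 is b_1 = 27.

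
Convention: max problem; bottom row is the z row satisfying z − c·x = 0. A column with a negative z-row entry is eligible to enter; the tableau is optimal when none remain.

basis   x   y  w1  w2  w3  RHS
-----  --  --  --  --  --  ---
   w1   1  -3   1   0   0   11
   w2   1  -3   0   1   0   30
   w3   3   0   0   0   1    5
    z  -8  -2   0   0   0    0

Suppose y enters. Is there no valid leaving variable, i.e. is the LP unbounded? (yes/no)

yes

Every constraint-row entry in column y is ≤ 0, so increasing y is unbounded.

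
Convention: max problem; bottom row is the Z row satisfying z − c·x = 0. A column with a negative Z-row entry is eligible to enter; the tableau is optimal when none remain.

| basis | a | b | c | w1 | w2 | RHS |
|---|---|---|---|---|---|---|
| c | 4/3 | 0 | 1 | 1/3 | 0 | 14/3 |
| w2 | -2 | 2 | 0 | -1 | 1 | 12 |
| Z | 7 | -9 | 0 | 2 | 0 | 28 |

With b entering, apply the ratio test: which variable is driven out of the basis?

Column b entries and ratios — c: 0 ≤ 0, skip; w2: 12/2 = 6.
Smallest ratio is 6 in the row of w2, so w2 leaves.

w2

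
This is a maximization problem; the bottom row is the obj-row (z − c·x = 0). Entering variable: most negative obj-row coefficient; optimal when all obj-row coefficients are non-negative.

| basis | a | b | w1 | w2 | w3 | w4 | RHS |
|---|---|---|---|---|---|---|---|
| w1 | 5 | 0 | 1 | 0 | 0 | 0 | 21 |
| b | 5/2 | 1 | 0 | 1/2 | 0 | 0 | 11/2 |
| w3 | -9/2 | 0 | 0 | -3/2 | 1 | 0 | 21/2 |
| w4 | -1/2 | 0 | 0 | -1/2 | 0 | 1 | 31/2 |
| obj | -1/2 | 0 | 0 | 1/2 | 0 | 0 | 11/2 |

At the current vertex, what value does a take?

0

a is not in the basis, so in the current basic feasible solution a = 0.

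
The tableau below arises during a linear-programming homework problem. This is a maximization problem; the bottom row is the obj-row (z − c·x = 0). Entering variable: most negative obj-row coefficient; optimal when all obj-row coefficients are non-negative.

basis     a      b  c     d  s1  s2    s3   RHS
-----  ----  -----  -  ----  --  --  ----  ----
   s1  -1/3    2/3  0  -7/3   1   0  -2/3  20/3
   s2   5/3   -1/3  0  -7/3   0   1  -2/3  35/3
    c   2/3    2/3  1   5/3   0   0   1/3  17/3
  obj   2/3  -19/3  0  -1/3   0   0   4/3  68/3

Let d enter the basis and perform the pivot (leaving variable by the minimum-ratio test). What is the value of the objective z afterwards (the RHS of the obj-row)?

Ratio test on column d — row 1: entry -7/3 ≤ 0; row 2: entry -7/3 ≤ 0; row 3: (17/3)/(5/3) = 17/5. Minimum is 17/5 at row 3 (c leaves); pivot element 5/3.
Pivot on row 3; the obj-row RHS becomes 68/3 − (-1/3)·(17/5) = 119/5.

119/5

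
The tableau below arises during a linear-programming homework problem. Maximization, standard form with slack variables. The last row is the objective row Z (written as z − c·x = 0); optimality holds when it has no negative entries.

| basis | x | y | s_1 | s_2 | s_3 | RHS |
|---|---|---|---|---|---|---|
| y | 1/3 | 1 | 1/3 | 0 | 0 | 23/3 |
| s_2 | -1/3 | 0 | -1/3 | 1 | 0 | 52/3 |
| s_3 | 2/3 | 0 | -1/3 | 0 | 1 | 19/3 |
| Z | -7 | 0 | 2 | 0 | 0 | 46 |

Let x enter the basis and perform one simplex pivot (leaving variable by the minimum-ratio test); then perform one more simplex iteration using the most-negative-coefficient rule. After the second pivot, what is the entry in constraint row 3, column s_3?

Ratio test on column x — row 1: (23/3)/(1/3) = 23; row 2: entry -1/3 ≤ 0; row 3: (19/3)/(2/3) = 19/2. Minimum is 19/2 at row 3 (s_3 leaves); pivot element 2/3.
Divide row 3 by 2/3; eliminate column x from the other rows.
Second iteration: most negative Z-row entry is -3/2 in column s_1, so s_1 enters.
Ratio test on column s_1 — row 1: (9/2)/(1/2) = 9; row 2: entry -1/2 ≤ 0; row 3: entry -1/2 ≤ 0. Minimum is 9 at row 1 (y leaves); pivot element 1/2.
Divide row 1 by 1/2; eliminate column s_1 from the other rows.
After both pivots, the entry at constraint row 3, column s_3 is 1.

1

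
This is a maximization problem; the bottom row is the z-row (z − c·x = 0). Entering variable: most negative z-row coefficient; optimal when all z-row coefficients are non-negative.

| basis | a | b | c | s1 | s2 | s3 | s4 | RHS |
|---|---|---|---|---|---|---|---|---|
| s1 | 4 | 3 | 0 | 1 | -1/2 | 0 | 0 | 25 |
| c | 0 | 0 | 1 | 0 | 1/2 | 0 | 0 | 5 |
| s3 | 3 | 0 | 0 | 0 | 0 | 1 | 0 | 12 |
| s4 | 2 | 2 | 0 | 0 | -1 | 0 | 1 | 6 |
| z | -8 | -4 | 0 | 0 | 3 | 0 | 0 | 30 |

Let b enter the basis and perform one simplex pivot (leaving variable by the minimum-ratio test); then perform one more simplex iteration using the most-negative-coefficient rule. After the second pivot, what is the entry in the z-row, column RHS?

54

Ratio test on column b — row 1: 25/3 = 25/3; row 2: entry 0 ≤ 0; row 3: entry 0 ≤ 0; row 4: 6/2 = 3. Minimum is 3 at row 4 (s4 leaves); pivot element 2.
Divide row 4 by 2; eliminate column b from the other rows.
Second iteration: most negative z-row entry is -4 in column a, so a enters.
Ratio test on column a — row 1: 16/1 = 16; row 2: entry 0 ≤ 0; row 3: 12/3 = 4; row 4: 3/1 = 3. Minimum is 3 at row 4 (b leaves); pivot element 1.
Divide row 4 by 1; eliminate column a from the other rows.
After both pivots, the entry at the z-row, column RHS is 54.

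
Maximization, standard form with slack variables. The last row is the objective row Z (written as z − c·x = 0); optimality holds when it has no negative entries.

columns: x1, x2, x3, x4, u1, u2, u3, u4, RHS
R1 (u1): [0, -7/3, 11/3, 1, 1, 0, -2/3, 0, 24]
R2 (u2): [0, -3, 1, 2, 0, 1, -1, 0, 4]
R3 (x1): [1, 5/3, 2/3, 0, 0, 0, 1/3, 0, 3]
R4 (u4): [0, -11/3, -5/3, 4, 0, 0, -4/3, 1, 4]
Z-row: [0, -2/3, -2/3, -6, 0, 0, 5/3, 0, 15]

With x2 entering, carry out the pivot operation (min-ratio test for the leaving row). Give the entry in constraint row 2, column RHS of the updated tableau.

47/5

Ratio test on column x2 — row 1: entry -7/3 ≤ 0; row 2: entry -3 ≤ 0; row 3: 3/(5/3) = 9/5; row 4: entry -11/3 ≤ 0. Minimum is 9/5 at row 3 (x1 leaves); pivot element 5/3.
Divide row 3 by 5/3; eliminate column x2 from the other rows.
Row 2 update in column RHS: 4 − (-3)·(9/5) = 47/5.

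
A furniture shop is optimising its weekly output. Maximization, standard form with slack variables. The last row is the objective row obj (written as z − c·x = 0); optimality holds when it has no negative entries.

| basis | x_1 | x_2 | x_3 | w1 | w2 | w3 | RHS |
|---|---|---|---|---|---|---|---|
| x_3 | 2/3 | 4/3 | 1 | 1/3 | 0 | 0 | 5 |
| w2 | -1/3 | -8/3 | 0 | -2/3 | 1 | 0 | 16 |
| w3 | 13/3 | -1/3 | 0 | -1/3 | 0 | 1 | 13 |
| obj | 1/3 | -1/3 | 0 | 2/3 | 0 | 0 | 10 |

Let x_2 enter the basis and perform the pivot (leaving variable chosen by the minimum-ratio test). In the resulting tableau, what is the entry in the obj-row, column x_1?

1/2

Ratio test on column x_2 — row 1: 5/(4/3) = 15/4; row 2: entry -8/3 ≤ 0; row 3: entry -1/3 ≤ 0. Minimum is 15/4 at row 1 (x_3 leaves); pivot element 4/3.
Divide row 1 by 4/3; eliminate column x_2 from the other rows.
obj-row update in column x_1: 1/3 − (-1/3)·(1/2) = 1/2.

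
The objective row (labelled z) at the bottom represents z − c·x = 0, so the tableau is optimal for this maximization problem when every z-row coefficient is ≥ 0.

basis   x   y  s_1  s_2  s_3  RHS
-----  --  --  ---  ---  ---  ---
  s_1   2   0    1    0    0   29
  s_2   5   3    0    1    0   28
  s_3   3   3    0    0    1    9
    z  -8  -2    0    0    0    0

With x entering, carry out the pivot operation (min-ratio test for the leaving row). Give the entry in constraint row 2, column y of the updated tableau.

-2

Ratio test on column x — row 1: 29/2 = 29/2; row 2: 28/5 = 28/5; row 3: 9/3 = 3. Minimum is 3 at row 3 (s_3 leaves); pivot element 3.
Divide row 3 by 3; eliminate column x from the other rows.
Row 2 update in column y: 3 − 5·1 = -2.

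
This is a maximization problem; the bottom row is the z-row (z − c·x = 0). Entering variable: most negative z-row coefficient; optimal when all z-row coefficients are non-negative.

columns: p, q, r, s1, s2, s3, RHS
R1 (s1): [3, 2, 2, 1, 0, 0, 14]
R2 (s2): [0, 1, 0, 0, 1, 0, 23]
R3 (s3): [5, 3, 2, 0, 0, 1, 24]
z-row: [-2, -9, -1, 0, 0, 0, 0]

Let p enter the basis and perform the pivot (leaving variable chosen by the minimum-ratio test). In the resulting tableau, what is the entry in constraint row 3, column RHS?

Ratio test on column p — row 1: 14/3 = 14/3; row 2: entry 0 ≤ 0; row 3: 24/5 = 24/5. Minimum is 14/3 at row 1 (s1 leaves); pivot element 3.
Divide row 1 by 3; eliminate column p from the other rows.
Row 3 update in column RHS: 24 − 5·(14/3) = 2/3.

2/3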